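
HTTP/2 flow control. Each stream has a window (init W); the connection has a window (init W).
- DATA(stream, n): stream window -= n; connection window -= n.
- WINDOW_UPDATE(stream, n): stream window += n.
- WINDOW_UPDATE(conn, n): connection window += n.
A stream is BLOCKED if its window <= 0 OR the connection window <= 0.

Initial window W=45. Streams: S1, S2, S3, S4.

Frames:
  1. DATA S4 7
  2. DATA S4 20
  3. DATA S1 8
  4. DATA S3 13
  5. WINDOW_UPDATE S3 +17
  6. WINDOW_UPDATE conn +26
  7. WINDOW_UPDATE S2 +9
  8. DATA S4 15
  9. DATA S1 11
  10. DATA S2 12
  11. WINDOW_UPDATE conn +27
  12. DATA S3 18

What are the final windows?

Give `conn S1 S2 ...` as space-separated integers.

Answer: -6 26 42 31 3

Derivation:
Op 1: conn=38 S1=45 S2=45 S3=45 S4=38 blocked=[]
Op 2: conn=18 S1=45 S2=45 S3=45 S4=18 blocked=[]
Op 3: conn=10 S1=37 S2=45 S3=45 S4=18 blocked=[]
Op 4: conn=-3 S1=37 S2=45 S3=32 S4=18 blocked=[1, 2, 3, 4]
Op 5: conn=-3 S1=37 S2=45 S3=49 S4=18 blocked=[1, 2, 3, 4]
Op 6: conn=23 S1=37 S2=45 S3=49 S4=18 blocked=[]
Op 7: conn=23 S1=37 S2=54 S3=49 S4=18 blocked=[]
Op 8: conn=8 S1=37 S2=54 S3=49 S4=3 blocked=[]
Op 9: conn=-3 S1=26 S2=54 S3=49 S4=3 blocked=[1, 2, 3, 4]
Op 10: conn=-15 S1=26 S2=42 S3=49 S4=3 blocked=[1, 2, 3, 4]
Op 11: conn=12 S1=26 S2=42 S3=49 S4=3 blocked=[]
Op 12: conn=-6 S1=26 S2=42 S3=31 S4=3 blocked=[1, 2, 3, 4]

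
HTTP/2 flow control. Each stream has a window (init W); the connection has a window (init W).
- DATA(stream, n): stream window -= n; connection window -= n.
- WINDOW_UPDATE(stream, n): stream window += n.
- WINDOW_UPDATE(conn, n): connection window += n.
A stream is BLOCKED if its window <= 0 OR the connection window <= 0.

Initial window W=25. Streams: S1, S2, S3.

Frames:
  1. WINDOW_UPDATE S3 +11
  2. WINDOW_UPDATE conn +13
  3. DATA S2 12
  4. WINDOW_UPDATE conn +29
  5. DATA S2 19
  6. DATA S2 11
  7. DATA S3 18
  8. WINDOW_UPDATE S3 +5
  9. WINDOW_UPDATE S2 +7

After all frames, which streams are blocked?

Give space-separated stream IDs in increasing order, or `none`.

Op 1: conn=25 S1=25 S2=25 S3=36 blocked=[]
Op 2: conn=38 S1=25 S2=25 S3=36 blocked=[]
Op 3: conn=26 S1=25 S2=13 S3=36 blocked=[]
Op 4: conn=55 S1=25 S2=13 S3=36 blocked=[]
Op 5: conn=36 S1=25 S2=-6 S3=36 blocked=[2]
Op 6: conn=25 S1=25 S2=-17 S3=36 blocked=[2]
Op 7: conn=7 S1=25 S2=-17 S3=18 blocked=[2]
Op 8: conn=7 S1=25 S2=-17 S3=23 blocked=[2]
Op 9: conn=7 S1=25 S2=-10 S3=23 blocked=[2]

Answer: S2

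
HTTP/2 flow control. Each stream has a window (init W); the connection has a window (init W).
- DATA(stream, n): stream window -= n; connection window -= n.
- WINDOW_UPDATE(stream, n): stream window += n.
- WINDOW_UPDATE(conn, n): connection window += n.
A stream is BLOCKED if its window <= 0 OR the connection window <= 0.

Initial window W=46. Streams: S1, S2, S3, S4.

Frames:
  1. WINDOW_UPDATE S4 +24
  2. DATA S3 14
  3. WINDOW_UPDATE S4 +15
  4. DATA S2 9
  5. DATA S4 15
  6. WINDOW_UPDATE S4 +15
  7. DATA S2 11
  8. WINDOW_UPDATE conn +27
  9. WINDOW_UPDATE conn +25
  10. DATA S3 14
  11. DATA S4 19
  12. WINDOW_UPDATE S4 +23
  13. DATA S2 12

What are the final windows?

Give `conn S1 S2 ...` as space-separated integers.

Op 1: conn=46 S1=46 S2=46 S3=46 S4=70 blocked=[]
Op 2: conn=32 S1=46 S2=46 S3=32 S4=70 blocked=[]
Op 3: conn=32 S1=46 S2=46 S3=32 S4=85 blocked=[]
Op 4: conn=23 S1=46 S2=37 S3=32 S4=85 blocked=[]
Op 5: conn=8 S1=46 S2=37 S3=32 S4=70 blocked=[]
Op 6: conn=8 S1=46 S2=37 S3=32 S4=85 blocked=[]
Op 7: conn=-3 S1=46 S2=26 S3=32 S4=85 blocked=[1, 2, 3, 4]
Op 8: conn=24 S1=46 S2=26 S3=32 S4=85 blocked=[]
Op 9: conn=49 S1=46 S2=26 S3=32 S4=85 blocked=[]
Op 10: conn=35 S1=46 S2=26 S3=18 S4=85 blocked=[]
Op 11: conn=16 S1=46 S2=26 S3=18 S4=66 blocked=[]
Op 12: conn=16 S1=46 S2=26 S3=18 S4=89 blocked=[]
Op 13: conn=4 S1=46 S2=14 S3=18 S4=89 blocked=[]

Answer: 4 46 14 18 89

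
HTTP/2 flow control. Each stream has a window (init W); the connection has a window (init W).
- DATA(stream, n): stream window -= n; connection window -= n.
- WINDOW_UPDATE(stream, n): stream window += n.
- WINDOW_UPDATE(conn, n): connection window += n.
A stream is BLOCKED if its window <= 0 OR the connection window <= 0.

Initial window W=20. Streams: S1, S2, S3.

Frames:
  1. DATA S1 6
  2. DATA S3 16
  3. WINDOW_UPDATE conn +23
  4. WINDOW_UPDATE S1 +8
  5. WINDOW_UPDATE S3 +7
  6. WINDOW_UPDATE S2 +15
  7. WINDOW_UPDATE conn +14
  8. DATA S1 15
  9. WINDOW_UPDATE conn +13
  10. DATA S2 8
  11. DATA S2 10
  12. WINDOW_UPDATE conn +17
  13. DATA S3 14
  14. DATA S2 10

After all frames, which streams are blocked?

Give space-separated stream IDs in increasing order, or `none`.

Op 1: conn=14 S1=14 S2=20 S3=20 blocked=[]
Op 2: conn=-2 S1=14 S2=20 S3=4 blocked=[1, 2, 3]
Op 3: conn=21 S1=14 S2=20 S3=4 blocked=[]
Op 4: conn=21 S1=22 S2=20 S3=4 blocked=[]
Op 5: conn=21 S1=22 S2=20 S3=11 blocked=[]
Op 6: conn=21 S1=22 S2=35 S3=11 blocked=[]
Op 7: conn=35 S1=22 S2=35 S3=11 blocked=[]
Op 8: conn=20 S1=7 S2=35 S3=11 blocked=[]
Op 9: conn=33 S1=7 S2=35 S3=11 blocked=[]
Op 10: conn=25 S1=7 S2=27 S3=11 blocked=[]
Op 11: conn=15 S1=7 S2=17 S3=11 blocked=[]
Op 12: conn=32 S1=7 S2=17 S3=11 blocked=[]
Op 13: conn=18 S1=7 S2=17 S3=-3 blocked=[3]
Op 14: conn=8 S1=7 S2=7 S3=-3 blocked=[3]

Answer: S3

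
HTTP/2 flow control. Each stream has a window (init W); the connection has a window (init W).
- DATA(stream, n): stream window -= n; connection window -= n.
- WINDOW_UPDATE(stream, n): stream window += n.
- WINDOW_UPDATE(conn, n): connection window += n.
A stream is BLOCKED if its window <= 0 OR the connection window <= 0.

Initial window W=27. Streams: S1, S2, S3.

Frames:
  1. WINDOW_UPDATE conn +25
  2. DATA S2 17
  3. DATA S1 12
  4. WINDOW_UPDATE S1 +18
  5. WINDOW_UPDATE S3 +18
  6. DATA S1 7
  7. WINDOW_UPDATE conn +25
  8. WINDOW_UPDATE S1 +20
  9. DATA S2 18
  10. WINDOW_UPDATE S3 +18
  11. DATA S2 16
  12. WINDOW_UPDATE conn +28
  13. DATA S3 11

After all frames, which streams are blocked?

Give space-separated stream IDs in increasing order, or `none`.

Answer: S2

Derivation:
Op 1: conn=52 S1=27 S2=27 S3=27 blocked=[]
Op 2: conn=35 S1=27 S2=10 S3=27 blocked=[]
Op 3: conn=23 S1=15 S2=10 S3=27 blocked=[]
Op 4: conn=23 S1=33 S2=10 S3=27 blocked=[]
Op 5: conn=23 S1=33 S2=10 S3=45 blocked=[]
Op 6: conn=16 S1=26 S2=10 S3=45 blocked=[]
Op 7: conn=41 S1=26 S2=10 S3=45 blocked=[]
Op 8: conn=41 S1=46 S2=10 S3=45 blocked=[]
Op 9: conn=23 S1=46 S2=-8 S3=45 blocked=[2]
Op 10: conn=23 S1=46 S2=-8 S3=63 blocked=[2]
Op 11: conn=7 S1=46 S2=-24 S3=63 blocked=[2]
Op 12: conn=35 S1=46 S2=-24 S3=63 blocked=[2]
Op 13: conn=24 S1=46 S2=-24 S3=52 blocked=[2]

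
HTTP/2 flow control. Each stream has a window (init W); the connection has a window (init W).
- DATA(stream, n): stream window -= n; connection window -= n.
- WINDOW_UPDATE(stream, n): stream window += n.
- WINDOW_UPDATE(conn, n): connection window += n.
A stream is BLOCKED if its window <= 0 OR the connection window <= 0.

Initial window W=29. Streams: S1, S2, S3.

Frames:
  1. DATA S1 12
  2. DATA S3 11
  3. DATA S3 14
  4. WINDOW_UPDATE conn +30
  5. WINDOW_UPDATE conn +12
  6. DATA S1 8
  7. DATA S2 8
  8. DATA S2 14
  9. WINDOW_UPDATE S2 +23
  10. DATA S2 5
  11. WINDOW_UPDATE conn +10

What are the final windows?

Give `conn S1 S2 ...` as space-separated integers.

Answer: 9 9 25 4

Derivation:
Op 1: conn=17 S1=17 S2=29 S3=29 blocked=[]
Op 2: conn=6 S1=17 S2=29 S3=18 blocked=[]
Op 3: conn=-8 S1=17 S2=29 S3=4 blocked=[1, 2, 3]
Op 4: conn=22 S1=17 S2=29 S3=4 blocked=[]
Op 5: conn=34 S1=17 S2=29 S3=4 blocked=[]
Op 6: conn=26 S1=9 S2=29 S3=4 blocked=[]
Op 7: conn=18 S1=9 S2=21 S3=4 blocked=[]
Op 8: conn=4 S1=9 S2=7 S3=4 blocked=[]
Op 9: conn=4 S1=9 S2=30 S3=4 blocked=[]
Op 10: conn=-1 S1=9 S2=25 S3=4 blocked=[1, 2, 3]
Op 11: conn=9 S1=9 S2=25 S3=4 blocked=[]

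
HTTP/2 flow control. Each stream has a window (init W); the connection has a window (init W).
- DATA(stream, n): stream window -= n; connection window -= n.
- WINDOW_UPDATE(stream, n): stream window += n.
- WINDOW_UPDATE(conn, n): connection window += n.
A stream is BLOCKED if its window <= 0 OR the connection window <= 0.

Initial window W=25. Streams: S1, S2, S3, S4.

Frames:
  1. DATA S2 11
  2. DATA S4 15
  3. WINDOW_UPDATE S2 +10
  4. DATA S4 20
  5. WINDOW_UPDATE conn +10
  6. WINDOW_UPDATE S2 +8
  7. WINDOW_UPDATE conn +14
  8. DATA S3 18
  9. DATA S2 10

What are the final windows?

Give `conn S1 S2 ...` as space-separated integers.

Answer: -25 25 22 7 -10

Derivation:
Op 1: conn=14 S1=25 S2=14 S3=25 S4=25 blocked=[]
Op 2: conn=-1 S1=25 S2=14 S3=25 S4=10 blocked=[1, 2, 3, 4]
Op 3: conn=-1 S1=25 S2=24 S3=25 S4=10 blocked=[1, 2, 3, 4]
Op 4: conn=-21 S1=25 S2=24 S3=25 S4=-10 blocked=[1, 2, 3, 4]
Op 5: conn=-11 S1=25 S2=24 S3=25 S4=-10 blocked=[1, 2, 3, 4]
Op 6: conn=-11 S1=25 S2=32 S3=25 S4=-10 blocked=[1, 2, 3, 4]
Op 7: conn=3 S1=25 S2=32 S3=25 S4=-10 blocked=[4]
Op 8: conn=-15 S1=25 S2=32 S3=7 S4=-10 blocked=[1, 2, 3, 4]
Op 9: conn=-25 S1=25 S2=22 S3=7 S4=-10 blocked=[1, 2, 3, 4]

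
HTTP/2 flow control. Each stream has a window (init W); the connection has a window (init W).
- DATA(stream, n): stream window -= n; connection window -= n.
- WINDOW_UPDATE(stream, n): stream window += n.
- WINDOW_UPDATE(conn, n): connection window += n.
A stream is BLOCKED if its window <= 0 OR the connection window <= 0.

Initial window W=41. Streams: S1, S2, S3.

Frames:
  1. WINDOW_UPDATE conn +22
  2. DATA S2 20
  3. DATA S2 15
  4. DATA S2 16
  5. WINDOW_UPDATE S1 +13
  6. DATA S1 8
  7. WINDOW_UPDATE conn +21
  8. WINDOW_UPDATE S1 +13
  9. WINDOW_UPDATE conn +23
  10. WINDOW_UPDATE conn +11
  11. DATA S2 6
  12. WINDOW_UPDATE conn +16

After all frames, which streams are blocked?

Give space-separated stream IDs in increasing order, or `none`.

Op 1: conn=63 S1=41 S2=41 S3=41 blocked=[]
Op 2: conn=43 S1=41 S2=21 S3=41 blocked=[]
Op 3: conn=28 S1=41 S2=6 S3=41 blocked=[]
Op 4: conn=12 S1=41 S2=-10 S3=41 blocked=[2]
Op 5: conn=12 S1=54 S2=-10 S3=41 blocked=[2]
Op 6: conn=4 S1=46 S2=-10 S3=41 blocked=[2]
Op 7: conn=25 S1=46 S2=-10 S3=41 blocked=[2]
Op 8: conn=25 S1=59 S2=-10 S3=41 blocked=[2]
Op 9: conn=48 S1=59 S2=-10 S3=41 blocked=[2]
Op 10: conn=59 S1=59 S2=-10 S3=41 blocked=[2]
Op 11: conn=53 S1=59 S2=-16 S3=41 blocked=[2]
Op 12: conn=69 S1=59 S2=-16 S3=41 blocked=[2]

Answer: S2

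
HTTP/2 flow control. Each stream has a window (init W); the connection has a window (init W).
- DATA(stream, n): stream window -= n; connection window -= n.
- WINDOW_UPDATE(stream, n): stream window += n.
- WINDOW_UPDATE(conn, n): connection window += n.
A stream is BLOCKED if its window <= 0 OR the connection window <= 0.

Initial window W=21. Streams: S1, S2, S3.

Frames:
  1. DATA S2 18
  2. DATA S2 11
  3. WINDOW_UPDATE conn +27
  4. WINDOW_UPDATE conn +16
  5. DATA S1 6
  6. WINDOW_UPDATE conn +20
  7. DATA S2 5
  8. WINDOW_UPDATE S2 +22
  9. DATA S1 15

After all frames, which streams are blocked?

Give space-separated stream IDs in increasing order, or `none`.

Op 1: conn=3 S1=21 S2=3 S3=21 blocked=[]
Op 2: conn=-8 S1=21 S2=-8 S3=21 blocked=[1, 2, 3]
Op 3: conn=19 S1=21 S2=-8 S3=21 blocked=[2]
Op 4: conn=35 S1=21 S2=-8 S3=21 blocked=[2]
Op 5: conn=29 S1=15 S2=-8 S3=21 blocked=[2]
Op 6: conn=49 S1=15 S2=-8 S3=21 blocked=[2]
Op 7: conn=44 S1=15 S2=-13 S3=21 blocked=[2]
Op 8: conn=44 S1=15 S2=9 S3=21 blocked=[]
Op 9: conn=29 S1=0 S2=9 S3=21 blocked=[1]

Answer: S1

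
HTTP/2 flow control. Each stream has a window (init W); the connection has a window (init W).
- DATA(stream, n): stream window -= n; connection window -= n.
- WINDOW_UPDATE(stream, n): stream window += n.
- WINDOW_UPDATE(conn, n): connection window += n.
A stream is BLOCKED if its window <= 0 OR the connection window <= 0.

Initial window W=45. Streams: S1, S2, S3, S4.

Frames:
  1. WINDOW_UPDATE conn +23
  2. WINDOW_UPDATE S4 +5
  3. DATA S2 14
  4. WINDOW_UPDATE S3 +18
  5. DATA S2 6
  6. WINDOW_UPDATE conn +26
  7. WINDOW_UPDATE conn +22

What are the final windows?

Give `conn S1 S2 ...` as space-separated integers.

Op 1: conn=68 S1=45 S2=45 S3=45 S4=45 blocked=[]
Op 2: conn=68 S1=45 S2=45 S3=45 S4=50 blocked=[]
Op 3: conn=54 S1=45 S2=31 S3=45 S4=50 blocked=[]
Op 4: conn=54 S1=45 S2=31 S3=63 S4=50 blocked=[]
Op 5: conn=48 S1=45 S2=25 S3=63 S4=50 blocked=[]
Op 6: conn=74 S1=45 S2=25 S3=63 S4=50 blocked=[]
Op 7: conn=96 S1=45 S2=25 S3=63 S4=50 blocked=[]

Answer: 96 45 25 63 50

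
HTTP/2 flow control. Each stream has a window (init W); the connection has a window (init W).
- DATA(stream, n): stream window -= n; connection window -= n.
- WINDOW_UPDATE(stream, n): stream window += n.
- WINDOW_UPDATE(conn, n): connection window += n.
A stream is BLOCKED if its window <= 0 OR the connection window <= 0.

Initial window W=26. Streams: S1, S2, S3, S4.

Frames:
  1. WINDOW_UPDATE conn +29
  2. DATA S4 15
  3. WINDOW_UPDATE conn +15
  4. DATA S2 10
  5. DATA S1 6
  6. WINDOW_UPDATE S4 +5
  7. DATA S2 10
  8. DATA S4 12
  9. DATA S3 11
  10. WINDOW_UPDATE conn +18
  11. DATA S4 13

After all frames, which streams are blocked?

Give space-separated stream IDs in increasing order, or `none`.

Op 1: conn=55 S1=26 S2=26 S3=26 S4=26 blocked=[]
Op 2: conn=40 S1=26 S2=26 S3=26 S4=11 blocked=[]
Op 3: conn=55 S1=26 S2=26 S3=26 S4=11 blocked=[]
Op 4: conn=45 S1=26 S2=16 S3=26 S4=11 blocked=[]
Op 5: conn=39 S1=20 S2=16 S3=26 S4=11 blocked=[]
Op 6: conn=39 S1=20 S2=16 S3=26 S4=16 blocked=[]
Op 7: conn=29 S1=20 S2=6 S3=26 S4=16 blocked=[]
Op 8: conn=17 S1=20 S2=6 S3=26 S4=4 blocked=[]
Op 9: conn=6 S1=20 S2=6 S3=15 S4=4 blocked=[]
Op 10: conn=24 S1=20 S2=6 S3=15 S4=4 blocked=[]
Op 11: conn=11 S1=20 S2=6 S3=15 S4=-9 blocked=[4]

Answer: S4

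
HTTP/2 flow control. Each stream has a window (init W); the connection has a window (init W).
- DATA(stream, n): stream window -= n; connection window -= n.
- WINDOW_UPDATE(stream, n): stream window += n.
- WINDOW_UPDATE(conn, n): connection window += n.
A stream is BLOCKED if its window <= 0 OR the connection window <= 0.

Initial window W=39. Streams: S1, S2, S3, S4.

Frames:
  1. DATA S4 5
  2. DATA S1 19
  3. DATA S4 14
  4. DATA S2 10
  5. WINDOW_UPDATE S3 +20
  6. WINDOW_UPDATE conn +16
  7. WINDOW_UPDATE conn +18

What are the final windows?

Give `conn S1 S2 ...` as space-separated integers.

Op 1: conn=34 S1=39 S2=39 S3=39 S4=34 blocked=[]
Op 2: conn=15 S1=20 S2=39 S3=39 S4=34 blocked=[]
Op 3: conn=1 S1=20 S2=39 S3=39 S4=20 blocked=[]
Op 4: conn=-9 S1=20 S2=29 S3=39 S4=20 blocked=[1, 2, 3, 4]
Op 5: conn=-9 S1=20 S2=29 S3=59 S4=20 blocked=[1, 2, 3, 4]
Op 6: conn=7 S1=20 S2=29 S3=59 S4=20 blocked=[]
Op 7: conn=25 S1=20 S2=29 S3=59 S4=20 blocked=[]

Answer: 25 20 29 59 20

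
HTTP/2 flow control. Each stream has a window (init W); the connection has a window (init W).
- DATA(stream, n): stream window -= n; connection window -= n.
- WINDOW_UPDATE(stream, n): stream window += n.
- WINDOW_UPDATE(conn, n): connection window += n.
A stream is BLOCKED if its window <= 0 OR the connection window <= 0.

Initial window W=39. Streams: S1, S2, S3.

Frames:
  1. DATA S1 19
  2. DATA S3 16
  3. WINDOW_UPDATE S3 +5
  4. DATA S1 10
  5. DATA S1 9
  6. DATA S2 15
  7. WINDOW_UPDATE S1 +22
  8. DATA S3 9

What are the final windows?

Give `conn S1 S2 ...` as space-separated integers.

Answer: -39 23 24 19

Derivation:
Op 1: conn=20 S1=20 S2=39 S3=39 blocked=[]
Op 2: conn=4 S1=20 S2=39 S3=23 blocked=[]
Op 3: conn=4 S1=20 S2=39 S3=28 blocked=[]
Op 4: conn=-6 S1=10 S2=39 S3=28 blocked=[1, 2, 3]
Op 5: conn=-15 S1=1 S2=39 S3=28 blocked=[1, 2, 3]
Op 6: conn=-30 S1=1 S2=24 S3=28 blocked=[1, 2, 3]
Op 7: conn=-30 S1=23 S2=24 S3=28 blocked=[1, 2, 3]
Op 8: conn=-39 S1=23 S2=24 S3=19 blocked=[1, 2, 3]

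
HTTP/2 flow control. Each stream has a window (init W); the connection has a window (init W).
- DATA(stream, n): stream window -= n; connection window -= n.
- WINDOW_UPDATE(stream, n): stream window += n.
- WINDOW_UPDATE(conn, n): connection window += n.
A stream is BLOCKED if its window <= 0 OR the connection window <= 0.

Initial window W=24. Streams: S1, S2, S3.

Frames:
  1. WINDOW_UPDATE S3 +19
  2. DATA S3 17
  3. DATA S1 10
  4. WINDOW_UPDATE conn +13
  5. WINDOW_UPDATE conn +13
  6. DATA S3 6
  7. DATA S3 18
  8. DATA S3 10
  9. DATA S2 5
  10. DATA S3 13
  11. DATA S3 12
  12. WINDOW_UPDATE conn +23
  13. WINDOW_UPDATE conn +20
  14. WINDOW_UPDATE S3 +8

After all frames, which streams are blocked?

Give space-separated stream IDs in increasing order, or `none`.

Answer: S3

Derivation:
Op 1: conn=24 S1=24 S2=24 S3=43 blocked=[]
Op 2: conn=7 S1=24 S2=24 S3=26 blocked=[]
Op 3: conn=-3 S1=14 S2=24 S3=26 blocked=[1, 2, 3]
Op 4: conn=10 S1=14 S2=24 S3=26 blocked=[]
Op 5: conn=23 S1=14 S2=24 S3=26 blocked=[]
Op 6: conn=17 S1=14 S2=24 S3=20 blocked=[]
Op 7: conn=-1 S1=14 S2=24 S3=2 blocked=[1, 2, 3]
Op 8: conn=-11 S1=14 S2=24 S3=-8 blocked=[1, 2, 3]
Op 9: conn=-16 S1=14 S2=19 S3=-8 blocked=[1, 2, 3]
Op 10: conn=-29 S1=14 S2=19 S3=-21 blocked=[1, 2, 3]
Op 11: conn=-41 S1=14 S2=19 S3=-33 blocked=[1, 2, 3]
Op 12: conn=-18 S1=14 S2=19 S3=-33 blocked=[1, 2, 3]
Op 13: conn=2 S1=14 S2=19 S3=-33 blocked=[3]
Op 14: conn=2 S1=14 S2=19 S3=-25 blocked=[3]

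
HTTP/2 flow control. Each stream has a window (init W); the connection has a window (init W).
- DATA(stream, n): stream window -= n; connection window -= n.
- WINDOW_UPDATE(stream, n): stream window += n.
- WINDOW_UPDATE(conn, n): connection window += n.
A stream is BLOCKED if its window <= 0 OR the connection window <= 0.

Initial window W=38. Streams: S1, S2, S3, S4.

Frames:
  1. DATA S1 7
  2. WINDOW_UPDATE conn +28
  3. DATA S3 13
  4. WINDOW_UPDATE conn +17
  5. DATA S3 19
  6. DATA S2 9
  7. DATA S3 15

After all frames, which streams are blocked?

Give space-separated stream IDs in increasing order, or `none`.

Op 1: conn=31 S1=31 S2=38 S3=38 S4=38 blocked=[]
Op 2: conn=59 S1=31 S2=38 S3=38 S4=38 blocked=[]
Op 3: conn=46 S1=31 S2=38 S3=25 S4=38 blocked=[]
Op 4: conn=63 S1=31 S2=38 S3=25 S4=38 blocked=[]
Op 5: conn=44 S1=31 S2=38 S3=6 S4=38 blocked=[]
Op 6: conn=35 S1=31 S2=29 S3=6 S4=38 blocked=[]
Op 7: conn=20 S1=31 S2=29 S3=-9 S4=38 blocked=[3]

Answer: S3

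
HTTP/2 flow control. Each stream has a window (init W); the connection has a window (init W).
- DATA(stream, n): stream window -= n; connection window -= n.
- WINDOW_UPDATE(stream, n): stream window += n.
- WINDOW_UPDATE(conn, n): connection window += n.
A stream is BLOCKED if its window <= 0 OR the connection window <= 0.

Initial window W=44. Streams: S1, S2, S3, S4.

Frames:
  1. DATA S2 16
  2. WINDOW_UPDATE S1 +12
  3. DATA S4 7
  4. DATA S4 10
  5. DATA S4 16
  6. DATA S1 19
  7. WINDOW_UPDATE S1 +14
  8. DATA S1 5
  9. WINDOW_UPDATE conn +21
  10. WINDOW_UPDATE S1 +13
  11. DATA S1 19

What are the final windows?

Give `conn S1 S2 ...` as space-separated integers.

Op 1: conn=28 S1=44 S2=28 S3=44 S4=44 blocked=[]
Op 2: conn=28 S1=56 S2=28 S3=44 S4=44 blocked=[]
Op 3: conn=21 S1=56 S2=28 S3=44 S4=37 blocked=[]
Op 4: conn=11 S1=56 S2=28 S3=44 S4=27 blocked=[]
Op 5: conn=-5 S1=56 S2=28 S3=44 S4=11 blocked=[1, 2, 3, 4]
Op 6: conn=-24 S1=37 S2=28 S3=44 S4=11 blocked=[1, 2, 3, 4]
Op 7: conn=-24 S1=51 S2=28 S3=44 S4=11 blocked=[1, 2, 3, 4]
Op 8: conn=-29 S1=46 S2=28 S3=44 S4=11 blocked=[1, 2, 3, 4]
Op 9: conn=-8 S1=46 S2=28 S3=44 S4=11 blocked=[1, 2, 3, 4]
Op 10: conn=-8 S1=59 S2=28 S3=44 S4=11 blocked=[1, 2, 3, 4]
Op 11: conn=-27 S1=40 S2=28 S3=44 S4=11 blocked=[1, 2, 3, 4]

Answer: -27 40 28 44 11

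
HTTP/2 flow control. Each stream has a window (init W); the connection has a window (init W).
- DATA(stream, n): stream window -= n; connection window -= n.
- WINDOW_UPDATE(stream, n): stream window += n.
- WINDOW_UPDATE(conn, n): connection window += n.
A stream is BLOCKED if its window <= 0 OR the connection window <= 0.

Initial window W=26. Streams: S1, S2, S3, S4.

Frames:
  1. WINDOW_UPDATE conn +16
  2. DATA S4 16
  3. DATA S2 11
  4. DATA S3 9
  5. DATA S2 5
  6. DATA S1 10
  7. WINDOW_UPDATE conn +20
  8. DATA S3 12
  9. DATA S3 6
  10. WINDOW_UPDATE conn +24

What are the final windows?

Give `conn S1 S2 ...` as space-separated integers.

Op 1: conn=42 S1=26 S2=26 S3=26 S4=26 blocked=[]
Op 2: conn=26 S1=26 S2=26 S3=26 S4=10 blocked=[]
Op 3: conn=15 S1=26 S2=15 S3=26 S4=10 blocked=[]
Op 4: conn=6 S1=26 S2=15 S3=17 S4=10 blocked=[]
Op 5: conn=1 S1=26 S2=10 S3=17 S4=10 blocked=[]
Op 6: conn=-9 S1=16 S2=10 S3=17 S4=10 blocked=[1, 2, 3, 4]
Op 7: conn=11 S1=16 S2=10 S3=17 S4=10 blocked=[]
Op 8: conn=-1 S1=16 S2=10 S3=5 S4=10 blocked=[1, 2, 3, 4]
Op 9: conn=-7 S1=16 S2=10 S3=-1 S4=10 blocked=[1, 2, 3, 4]
Op 10: conn=17 S1=16 S2=10 S3=-1 S4=10 blocked=[3]

Answer: 17 16 10 -1 10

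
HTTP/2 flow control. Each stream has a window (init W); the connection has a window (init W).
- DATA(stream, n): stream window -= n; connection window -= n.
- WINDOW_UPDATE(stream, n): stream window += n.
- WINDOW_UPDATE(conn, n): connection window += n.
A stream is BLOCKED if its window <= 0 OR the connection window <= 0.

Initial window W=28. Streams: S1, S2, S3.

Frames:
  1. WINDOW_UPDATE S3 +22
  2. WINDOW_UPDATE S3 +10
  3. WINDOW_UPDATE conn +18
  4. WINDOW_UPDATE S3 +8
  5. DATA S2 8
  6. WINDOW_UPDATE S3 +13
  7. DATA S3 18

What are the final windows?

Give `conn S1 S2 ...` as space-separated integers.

Answer: 20 28 20 63

Derivation:
Op 1: conn=28 S1=28 S2=28 S3=50 blocked=[]
Op 2: conn=28 S1=28 S2=28 S3=60 blocked=[]
Op 3: conn=46 S1=28 S2=28 S3=60 blocked=[]
Op 4: conn=46 S1=28 S2=28 S3=68 blocked=[]
Op 5: conn=38 S1=28 S2=20 S3=68 blocked=[]
Op 6: conn=38 S1=28 S2=20 S3=81 blocked=[]
Op 7: conn=20 S1=28 S2=20 S3=63 blocked=[]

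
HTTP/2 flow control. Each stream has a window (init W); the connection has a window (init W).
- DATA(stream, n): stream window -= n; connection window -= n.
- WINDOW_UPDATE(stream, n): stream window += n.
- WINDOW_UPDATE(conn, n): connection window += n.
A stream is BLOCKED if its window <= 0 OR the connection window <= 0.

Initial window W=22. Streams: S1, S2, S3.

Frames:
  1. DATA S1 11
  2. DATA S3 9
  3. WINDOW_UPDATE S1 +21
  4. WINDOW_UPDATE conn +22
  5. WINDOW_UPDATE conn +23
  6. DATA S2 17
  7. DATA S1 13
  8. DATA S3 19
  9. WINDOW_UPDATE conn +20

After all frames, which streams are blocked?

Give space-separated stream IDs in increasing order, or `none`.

Answer: S3

Derivation:
Op 1: conn=11 S1=11 S2=22 S3=22 blocked=[]
Op 2: conn=2 S1=11 S2=22 S3=13 blocked=[]
Op 3: conn=2 S1=32 S2=22 S3=13 blocked=[]
Op 4: conn=24 S1=32 S2=22 S3=13 blocked=[]
Op 5: conn=47 S1=32 S2=22 S3=13 blocked=[]
Op 6: conn=30 S1=32 S2=5 S3=13 blocked=[]
Op 7: conn=17 S1=19 S2=5 S3=13 blocked=[]
Op 8: conn=-2 S1=19 S2=5 S3=-6 blocked=[1, 2, 3]
Op 9: conn=18 S1=19 S2=5 S3=-6 blocked=[3]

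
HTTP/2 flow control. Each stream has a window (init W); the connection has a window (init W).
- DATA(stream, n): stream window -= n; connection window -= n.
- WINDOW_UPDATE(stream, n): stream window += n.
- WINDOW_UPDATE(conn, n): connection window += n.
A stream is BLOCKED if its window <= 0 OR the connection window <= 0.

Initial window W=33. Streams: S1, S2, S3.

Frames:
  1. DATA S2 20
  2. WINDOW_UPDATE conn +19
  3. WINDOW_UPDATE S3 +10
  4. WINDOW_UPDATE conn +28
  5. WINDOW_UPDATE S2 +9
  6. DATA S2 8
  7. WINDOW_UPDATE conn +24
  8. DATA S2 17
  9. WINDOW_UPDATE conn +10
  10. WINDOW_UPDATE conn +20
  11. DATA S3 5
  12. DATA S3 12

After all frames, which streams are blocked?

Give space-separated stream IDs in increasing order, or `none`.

Answer: S2

Derivation:
Op 1: conn=13 S1=33 S2=13 S3=33 blocked=[]
Op 2: conn=32 S1=33 S2=13 S3=33 blocked=[]
Op 3: conn=32 S1=33 S2=13 S3=43 blocked=[]
Op 4: conn=60 S1=33 S2=13 S3=43 blocked=[]
Op 5: conn=60 S1=33 S2=22 S3=43 blocked=[]
Op 6: conn=52 S1=33 S2=14 S3=43 blocked=[]
Op 7: conn=76 S1=33 S2=14 S3=43 blocked=[]
Op 8: conn=59 S1=33 S2=-3 S3=43 blocked=[2]
Op 9: conn=69 S1=33 S2=-3 S3=43 blocked=[2]
Op 10: conn=89 S1=33 S2=-3 S3=43 blocked=[2]
Op 11: conn=84 S1=33 S2=-3 S3=38 blocked=[2]
Op 12: conn=72 S1=33 S2=-3 S3=26 blocked=[2]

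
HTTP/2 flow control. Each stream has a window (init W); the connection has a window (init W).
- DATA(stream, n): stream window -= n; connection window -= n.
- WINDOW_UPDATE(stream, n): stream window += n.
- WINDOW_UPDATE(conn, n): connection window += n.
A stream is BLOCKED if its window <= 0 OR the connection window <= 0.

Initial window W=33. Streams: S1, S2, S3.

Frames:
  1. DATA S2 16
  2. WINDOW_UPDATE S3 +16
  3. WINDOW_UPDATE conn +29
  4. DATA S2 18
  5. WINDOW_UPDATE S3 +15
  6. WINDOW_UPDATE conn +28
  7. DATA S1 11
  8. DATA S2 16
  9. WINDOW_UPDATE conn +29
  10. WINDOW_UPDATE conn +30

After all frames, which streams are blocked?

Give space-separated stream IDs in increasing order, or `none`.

Op 1: conn=17 S1=33 S2=17 S3=33 blocked=[]
Op 2: conn=17 S1=33 S2=17 S3=49 blocked=[]
Op 3: conn=46 S1=33 S2=17 S3=49 blocked=[]
Op 4: conn=28 S1=33 S2=-1 S3=49 blocked=[2]
Op 5: conn=28 S1=33 S2=-1 S3=64 blocked=[2]
Op 6: conn=56 S1=33 S2=-1 S3=64 blocked=[2]
Op 7: conn=45 S1=22 S2=-1 S3=64 blocked=[2]
Op 8: conn=29 S1=22 S2=-17 S3=64 blocked=[2]
Op 9: conn=58 S1=22 S2=-17 S3=64 blocked=[2]
Op 10: conn=88 S1=22 S2=-17 S3=64 blocked=[2]

Answer: S2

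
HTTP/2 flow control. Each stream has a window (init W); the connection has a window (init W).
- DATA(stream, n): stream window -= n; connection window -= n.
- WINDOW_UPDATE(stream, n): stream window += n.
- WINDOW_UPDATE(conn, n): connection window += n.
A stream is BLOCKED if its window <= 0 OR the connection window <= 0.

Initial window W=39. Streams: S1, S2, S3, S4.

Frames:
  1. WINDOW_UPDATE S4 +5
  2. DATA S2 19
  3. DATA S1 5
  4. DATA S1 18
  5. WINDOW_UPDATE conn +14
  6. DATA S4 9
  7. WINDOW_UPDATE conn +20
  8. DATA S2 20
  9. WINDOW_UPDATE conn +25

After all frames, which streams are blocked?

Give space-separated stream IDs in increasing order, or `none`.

Op 1: conn=39 S1=39 S2=39 S3=39 S4=44 blocked=[]
Op 2: conn=20 S1=39 S2=20 S3=39 S4=44 blocked=[]
Op 3: conn=15 S1=34 S2=20 S3=39 S4=44 blocked=[]
Op 4: conn=-3 S1=16 S2=20 S3=39 S4=44 blocked=[1, 2, 3, 4]
Op 5: conn=11 S1=16 S2=20 S3=39 S4=44 blocked=[]
Op 6: conn=2 S1=16 S2=20 S3=39 S4=35 blocked=[]
Op 7: conn=22 S1=16 S2=20 S3=39 S4=35 blocked=[]
Op 8: conn=2 S1=16 S2=0 S3=39 S4=35 blocked=[2]
Op 9: conn=27 S1=16 S2=0 S3=39 S4=35 blocked=[2]

Answer: S2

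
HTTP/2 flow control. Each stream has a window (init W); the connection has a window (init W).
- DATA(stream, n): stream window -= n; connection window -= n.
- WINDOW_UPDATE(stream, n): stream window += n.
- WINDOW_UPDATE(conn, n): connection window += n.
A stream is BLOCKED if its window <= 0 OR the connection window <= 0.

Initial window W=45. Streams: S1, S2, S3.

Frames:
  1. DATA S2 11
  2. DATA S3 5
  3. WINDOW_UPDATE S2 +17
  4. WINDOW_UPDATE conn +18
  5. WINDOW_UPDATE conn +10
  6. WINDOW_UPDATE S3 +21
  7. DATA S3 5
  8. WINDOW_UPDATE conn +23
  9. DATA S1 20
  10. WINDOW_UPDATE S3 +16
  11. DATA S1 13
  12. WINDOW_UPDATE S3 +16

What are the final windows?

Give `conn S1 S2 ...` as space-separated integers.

Op 1: conn=34 S1=45 S2=34 S3=45 blocked=[]
Op 2: conn=29 S1=45 S2=34 S3=40 blocked=[]
Op 3: conn=29 S1=45 S2=51 S3=40 blocked=[]
Op 4: conn=47 S1=45 S2=51 S3=40 blocked=[]
Op 5: conn=57 S1=45 S2=51 S3=40 blocked=[]
Op 6: conn=57 S1=45 S2=51 S3=61 blocked=[]
Op 7: conn=52 S1=45 S2=51 S3=56 blocked=[]
Op 8: conn=75 S1=45 S2=51 S3=56 blocked=[]
Op 9: conn=55 S1=25 S2=51 S3=56 blocked=[]
Op 10: conn=55 S1=25 S2=51 S3=72 blocked=[]
Op 11: conn=42 S1=12 S2=51 S3=72 blocked=[]
Op 12: conn=42 S1=12 S2=51 S3=88 blocked=[]

Answer: 42 12 51 88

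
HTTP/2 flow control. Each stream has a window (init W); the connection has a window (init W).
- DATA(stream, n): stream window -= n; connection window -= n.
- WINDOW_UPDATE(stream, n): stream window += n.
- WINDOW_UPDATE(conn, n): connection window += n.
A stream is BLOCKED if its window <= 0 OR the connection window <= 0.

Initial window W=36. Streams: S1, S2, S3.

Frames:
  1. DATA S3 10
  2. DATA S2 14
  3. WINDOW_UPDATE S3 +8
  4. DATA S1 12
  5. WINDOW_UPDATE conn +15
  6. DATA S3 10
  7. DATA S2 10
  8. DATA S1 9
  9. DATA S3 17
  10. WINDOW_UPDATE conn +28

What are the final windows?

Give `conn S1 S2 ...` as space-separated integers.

Answer: -3 15 12 7

Derivation:
Op 1: conn=26 S1=36 S2=36 S3=26 blocked=[]
Op 2: conn=12 S1=36 S2=22 S3=26 blocked=[]
Op 3: conn=12 S1=36 S2=22 S3=34 blocked=[]
Op 4: conn=0 S1=24 S2=22 S3=34 blocked=[1, 2, 3]
Op 5: conn=15 S1=24 S2=22 S3=34 blocked=[]
Op 6: conn=5 S1=24 S2=22 S3=24 blocked=[]
Op 7: conn=-5 S1=24 S2=12 S3=24 blocked=[1, 2, 3]
Op 8: conn=-14 S1=15 S2=12 S3=24 blocked=[1, 2, 3]
Op 9: conn=-31 S1=15 S2=12 S3=7 blocked=[1, 2, 3]
Op 10: conn=-3 S1=15 S2=12 S3=7 blocked=[1, 2, 3]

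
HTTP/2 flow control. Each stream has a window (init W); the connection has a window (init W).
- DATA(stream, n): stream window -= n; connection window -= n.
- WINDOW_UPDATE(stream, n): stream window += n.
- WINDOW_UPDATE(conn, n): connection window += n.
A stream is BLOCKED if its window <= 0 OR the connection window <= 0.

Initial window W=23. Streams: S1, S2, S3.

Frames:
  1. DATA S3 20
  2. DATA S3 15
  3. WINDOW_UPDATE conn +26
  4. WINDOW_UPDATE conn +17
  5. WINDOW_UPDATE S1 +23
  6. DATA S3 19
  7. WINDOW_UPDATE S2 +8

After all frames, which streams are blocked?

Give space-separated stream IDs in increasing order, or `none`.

Answer: S3

Derivation:
Op 1: conn=3 S1=23 S2=23 S3=3 blocked=[]
Op 2: conn=-12 S1=23 S2=23 S3=-12 blocked=[1, 2, 3]
Op 3: conn=14 S1=23 S2=23 S3=-12 blocked=[3]
Op 4: conn=31 S1=23 S2=23 S3=-12 blocked=[3]
Op 5: conn=31 S1=46 S2=23 S3=-12 blocked=[3]
Op 6: conn=12 S1=46 S2=23 S3=-31 blocked=[3]
Op 7: conn=12 S1=46 S2=31 S3=-31 blocked=[3]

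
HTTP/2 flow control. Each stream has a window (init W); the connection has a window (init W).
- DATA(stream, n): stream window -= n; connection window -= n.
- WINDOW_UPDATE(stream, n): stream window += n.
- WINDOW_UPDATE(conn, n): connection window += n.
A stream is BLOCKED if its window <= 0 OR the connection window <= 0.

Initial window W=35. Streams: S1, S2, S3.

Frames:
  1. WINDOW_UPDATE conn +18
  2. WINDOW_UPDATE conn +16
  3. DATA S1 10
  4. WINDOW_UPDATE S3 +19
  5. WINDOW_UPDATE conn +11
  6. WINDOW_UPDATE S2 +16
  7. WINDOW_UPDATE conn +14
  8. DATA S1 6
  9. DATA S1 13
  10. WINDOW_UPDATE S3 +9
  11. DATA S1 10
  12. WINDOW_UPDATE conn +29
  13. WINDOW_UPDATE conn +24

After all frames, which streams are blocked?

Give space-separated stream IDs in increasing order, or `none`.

Answer: S1

Derivation:
Op 1: conn=53 S1=35 S2=35 S3=35 blocked=[]
Op 2: conn=69 S1=35 S2=35 S3=35 blocked=[]
Op 3: conn=59 S1=25 S2=35 S3=35 blocked=[]
Op 4: conn=59 S1=25 S2=35 S3=54 blocked=[]
Op 5: conn=70 S1=25 S2=35 S3=54 blocked=[]
Op 6: conn=70 S1=25 S2=51 S3=54 blocked=[]
Op 7: conn=84 S1=25 S2=51 S3=54 blocked=[]
Op 8: conn=78 S1=19 S2=51 S3=54 blocked=[]
Op 9: conn=65 S1=6 S2=51 S3=54 blocked=[]
Op 10: conn=65 S1=6 S2=51 S3=63 blocked=[]
Op 11: conn=55 S1=-4 S2=51 S3=63 blocked=[1]
Op 12: conn=84 S1=-4 S2=51 S3=63 blocked=[1]
Op 13: conn=108 S1=-4 S2=51 S3=63 blocked=[1]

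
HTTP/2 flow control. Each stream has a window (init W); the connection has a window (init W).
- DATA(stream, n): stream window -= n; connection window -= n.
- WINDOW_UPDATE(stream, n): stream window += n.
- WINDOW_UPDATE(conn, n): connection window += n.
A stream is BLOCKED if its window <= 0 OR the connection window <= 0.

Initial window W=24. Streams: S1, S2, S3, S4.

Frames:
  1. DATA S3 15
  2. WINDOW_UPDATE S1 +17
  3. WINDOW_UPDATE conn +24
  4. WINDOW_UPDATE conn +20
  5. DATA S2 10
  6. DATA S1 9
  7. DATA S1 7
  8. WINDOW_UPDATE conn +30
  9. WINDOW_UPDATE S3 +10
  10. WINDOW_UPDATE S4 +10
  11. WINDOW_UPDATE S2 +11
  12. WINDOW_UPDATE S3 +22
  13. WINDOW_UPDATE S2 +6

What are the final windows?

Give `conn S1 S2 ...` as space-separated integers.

Op 1: conn=9 S1=24 S2=24 S3=9 S4=24 blocked=[]
Op 2: conn=9 S1=41 S2=24 S3=9 S4=24 blocked=[]
Op 3: conn=33 S1=41 S2=24 S3=9 S4=24 blocked=[]
Op 4: conn=53 S1=41 S2=24 S3=9 S4=24 blocked=[]
Op 5: conn=43 S1=41 S2=14 S3=9 S4=24 blocked=[]
Op 6: conn=34 S1=32 S2=14 S3=9 S4=24 blocked=[]
Op 7: conn=27 S1=25 S2=14 S3=9 S4=24 blocked=[]
Op 8: conn=57 S1=25 S2=14 S3=9 S4=24 blocked=[]
Op 9: conn=57 S1=25 S2=14 S3=19 S4=24 blocked=[]
Op 10: conn=57 S1=25 S2=14 S3=19 S4=34 blocked=[]
Op 11: conn=57 S1=25 S2=25 S3=19 S4=34 blocked=[]
Op 12: conn=57 S1=25 S2=25 S3=41 S4=34 blocked=[]
Op 13: conn=57 S1=25 S2=31 S3=41 S4=34 blocked=[]

Answer: 57 25 31 41 34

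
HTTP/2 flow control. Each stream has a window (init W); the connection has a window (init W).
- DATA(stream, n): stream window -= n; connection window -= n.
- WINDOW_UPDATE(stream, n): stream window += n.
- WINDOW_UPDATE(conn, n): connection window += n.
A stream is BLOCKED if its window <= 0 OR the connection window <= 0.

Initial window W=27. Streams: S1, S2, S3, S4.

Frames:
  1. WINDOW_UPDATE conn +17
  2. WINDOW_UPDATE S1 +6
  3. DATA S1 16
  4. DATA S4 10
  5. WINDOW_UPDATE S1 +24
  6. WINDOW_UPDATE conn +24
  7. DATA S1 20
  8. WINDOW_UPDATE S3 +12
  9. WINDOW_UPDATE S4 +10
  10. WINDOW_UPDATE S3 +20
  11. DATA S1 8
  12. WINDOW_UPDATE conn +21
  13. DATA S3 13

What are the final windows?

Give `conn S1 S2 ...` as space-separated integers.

Answer: 22 13 27 46 27

Derivation:
Op 1: conn=44 S1=27 S2=27 S3=27 S4=27 blocked=[]
Op 2: conn=44 S1=33 S2=27 S3=27 S4=27 blocked=[]
Op 3: conn=28 S1=17 S2=27 S3=27 S4=27 blocked=[]
Op 4: conn=18 S1=17 S2=27 S3=27 S4=17 blocked=[]
Op 5: conn=18 S1=41 S2=27 S3=27 S4=17 blocked=[]
Op 6: conn=42 S1=41 S2=27 S3=27 S4=17 blocked=[]
Op 7: conn=22 S1=21 S2=27 S3=27 S4=17 blocked=[]
Op 8: conn=22 S1=21 S2=27 S3=39 S4=17 blocked=[]
Op 9: conn=22 S1=21 S2=27 S3=39 S4=27 blocked=[]
Op 10: conn=22 S1=21 S2=27 S3=59 S4=27 blocked=[]
Op 11: conn=14 S1=13 S2=27 S3=59 S4=27 blocked=[]
Op 12: conn=35 S1=13 S2=27 S3=59 S4=27 blocked=[]
Op 13: conn=22 S1=13 S2=27 S3=46 S4=27 blocked=[]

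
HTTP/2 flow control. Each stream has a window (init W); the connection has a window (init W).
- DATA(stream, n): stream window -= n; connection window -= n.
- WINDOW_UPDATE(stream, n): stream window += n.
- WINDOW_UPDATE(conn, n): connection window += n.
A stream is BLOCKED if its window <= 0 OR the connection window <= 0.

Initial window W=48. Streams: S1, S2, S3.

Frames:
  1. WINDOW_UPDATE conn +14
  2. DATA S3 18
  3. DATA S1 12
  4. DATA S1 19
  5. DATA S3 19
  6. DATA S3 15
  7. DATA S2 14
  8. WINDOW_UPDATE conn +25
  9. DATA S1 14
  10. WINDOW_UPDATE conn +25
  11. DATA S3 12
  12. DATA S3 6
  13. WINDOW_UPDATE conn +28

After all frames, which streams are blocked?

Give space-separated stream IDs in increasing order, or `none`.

Op 1: conn=62 S1=48 S2=48 S3=48 blocked=[]
Op 2: conn=44 S1=48 S2=48 S3=30 blocked=[]
Op 3: conn=32 S1=36 S2=48 S3=30 blocked=[]
Op 4: conn=13 S1=17 S2=48 S3=30 blocked=[]
Op 5: conn=-6 S1=17 S2=48 S3=11 blocked=[1, 2, 3]
Op 6: conn=-21 S1=17 S2=48 S3=-4 blocked=[1, 2, 3]
Op 7: conn=-35 S1=17 S2=34 S3=-4 blocked=[1, 2, 3]
Op 8: conn=-10 S1=17 S2=34 S3=-4 blocked=[1, 2, 3]
Op 9: conn=-24 S1=3 S2=34 S3=-4 blocked=[1, 2, 3]
Op 10: conn=1 S1=3 S2=34 S3=-4 blocked=[3]
Op 11: conn=-11 S1=3 S2=34 S3=-16 blocked=[1, 2, 3]
Op 12: conn=-17 S1=3 S2=34 S3=-22 blocked=[1, 2, 3]
Op 13: conn=11 S1=3 S2=34 S3=-22 blocked=[3]

Answer: S3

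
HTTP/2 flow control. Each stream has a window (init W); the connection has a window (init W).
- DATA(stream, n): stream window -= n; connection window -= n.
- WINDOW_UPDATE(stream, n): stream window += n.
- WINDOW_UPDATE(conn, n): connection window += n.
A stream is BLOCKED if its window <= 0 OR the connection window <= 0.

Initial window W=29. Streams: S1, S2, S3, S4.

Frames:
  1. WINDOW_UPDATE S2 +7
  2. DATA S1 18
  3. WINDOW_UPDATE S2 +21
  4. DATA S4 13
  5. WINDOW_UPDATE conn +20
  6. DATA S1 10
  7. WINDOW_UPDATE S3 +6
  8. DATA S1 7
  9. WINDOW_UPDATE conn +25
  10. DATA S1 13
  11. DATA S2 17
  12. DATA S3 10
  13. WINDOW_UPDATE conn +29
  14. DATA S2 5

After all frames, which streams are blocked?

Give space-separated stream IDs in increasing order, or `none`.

Op 1: conn=29 S1=29 S2=36 S3=29 S4=29 blocked=[]
Op 2: conn=11 S1=11 S2=36 S3=29 S4=29 blocked=[]
Op 3: conn=11 S1=11 S2=57 S3=29 S4=29 blocked=[]
Op 4: conn=-2 S1=11 S2=57 S3=29 S4=16 blocked=[1, 2, 3, 4]
Op 5: conn=18 S1=11 S2=57 S3=29 S4=16 blocked=[]
Op 6: conn=8 S1=1 S2=57 S3=29 S4=16 blocked=[]
Op 7: conn=8 S1=1 S2=57 S3=35 S4=16 blocked=[]
Op 8: conn=1 S1=-6 S2=57 S3=35 S4=16 blocked=[1]
Op 9: conn=26 S1=-6 S2=57 S3=35 S4=16 blocked=[1]
Op 10: conn=13 S1=-19 S2=57 S3=35 S4=16 blocked=[1]
Op 11: conn=-4 S1=-19 S2=40 S3=35 S4=16 blocked=[1, 2, 3, 4]
Op 12: conn=-14 S1=-19 S2=40 S3=25 S4=16 blocked=[1, 2, 3, 4]
Op 13: conn=15 S1=-19 S2=40 S3=25 S4=16 blocked=[1]
Op 14: conn=10 S1=-19 S2=35 S3=25 S4=16 blocked=[1]

Answer: S1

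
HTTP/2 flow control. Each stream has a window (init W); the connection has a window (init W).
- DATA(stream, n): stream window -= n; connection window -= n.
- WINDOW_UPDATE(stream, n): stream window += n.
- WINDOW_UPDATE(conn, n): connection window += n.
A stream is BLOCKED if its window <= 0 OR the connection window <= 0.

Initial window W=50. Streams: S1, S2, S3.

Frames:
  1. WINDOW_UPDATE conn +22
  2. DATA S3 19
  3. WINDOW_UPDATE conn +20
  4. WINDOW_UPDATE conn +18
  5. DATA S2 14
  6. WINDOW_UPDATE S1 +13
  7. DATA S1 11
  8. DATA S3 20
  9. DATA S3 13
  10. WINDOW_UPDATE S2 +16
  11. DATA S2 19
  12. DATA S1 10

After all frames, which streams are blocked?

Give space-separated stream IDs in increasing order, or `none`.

Op 1: conn=72 S1=50 S2=50 S3=50 blocked=[]
Op 2: conn=53 S1=50 S2=50 S3=31 blocked=[]
Op 3: conn=73 S1=50 S2=50 S3=31 blocked=[]
Op 4: conn=91 S1=50 S2=50 S3=31 blocked=[]
Op 5: conn=77 S1=50 S2=36 S3=31 blocked=[]
Op 6: conn=77 S1=63 S2=36 S3=31 blocked=[]
Op 7: conn=66 S1=52 S2=36 S3=31 blocked=[]
Op 8: conn=46 S1=52 S2=36 S3=11 blocked=[]
Op 9: conn=33 S1=52 S2=36 S3=-2 blocked=[3]
Op 10: conn=33 S1=52 S2=52 S3=-2 blocked=[3]
Op 11: conn=14 S1=52 S2=33 S3=-2 blocked=[3]
Op 12: conn=4 S1=42 S2=33 S3=-2 blocked=[3]

Answer: S3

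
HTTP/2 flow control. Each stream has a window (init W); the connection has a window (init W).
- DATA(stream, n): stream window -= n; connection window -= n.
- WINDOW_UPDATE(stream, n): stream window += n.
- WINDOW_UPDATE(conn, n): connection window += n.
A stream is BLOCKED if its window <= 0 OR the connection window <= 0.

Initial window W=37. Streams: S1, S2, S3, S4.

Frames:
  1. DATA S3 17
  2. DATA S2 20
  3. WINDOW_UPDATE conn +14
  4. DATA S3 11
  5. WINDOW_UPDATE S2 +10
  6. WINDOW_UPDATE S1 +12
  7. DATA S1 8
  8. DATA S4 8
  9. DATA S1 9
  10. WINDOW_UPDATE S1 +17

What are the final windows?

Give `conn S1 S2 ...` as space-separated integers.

Answer: -22 49 27 9 29

Derivation:
Op 1: conn=20 S1=37 S2=37 S3=20 S4=37 blocked=[]
Op 2: conn=0 S1=37 S2=17 S3=20 S4=37 blocked=[1, 2, 3, 4]
Op 3: conn=14 S1=37 S2=17 S3=20 S4=37 blocked=[]
Op 4: conn=3 S1=37 S2=17 S3=9 S4=37 blocked=[]
Op 5: conn=3 S1=37 S2=27 S3=9 S4=37 blocked=[]
Op 6: conn=3 S1=49 S2=27 S3=9 S4=37 blocked=[]
Op 7: conn=-5 S1=41 S2=27 S3=9 S4=37 blocked=[1, 2, 3, 4]
Op 8: conn=-13 S1=41 S2=27 S3=9 S4=29 blocked=[1, 2, 3, 4]
Op 9: conn=-22 S1=32 S2=27 S3=9 S4=29 blocked=[1, 2, 3, 4]
Op 10: conn=-22 S1=49 S2=27 S3=9 S4=29 blocked=[1, 2, 3, 4]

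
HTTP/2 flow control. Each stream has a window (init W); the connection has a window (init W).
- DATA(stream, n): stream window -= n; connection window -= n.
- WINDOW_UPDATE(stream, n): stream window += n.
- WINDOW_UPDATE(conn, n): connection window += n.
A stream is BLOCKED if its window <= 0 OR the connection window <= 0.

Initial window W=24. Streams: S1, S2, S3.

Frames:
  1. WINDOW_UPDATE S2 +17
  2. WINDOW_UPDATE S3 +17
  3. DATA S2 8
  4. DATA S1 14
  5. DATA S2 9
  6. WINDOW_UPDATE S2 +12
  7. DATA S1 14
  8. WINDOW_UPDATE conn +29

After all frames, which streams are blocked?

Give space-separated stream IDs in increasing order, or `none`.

Op 1: conn=24 S1=24 S2=41 S3=24 blocked=[]
Op 2: conn=24 S1=24 S2=41 S3=41 blocked=[]
Op 3: conn=16 S1=24 S2=33 S3=41 blocked=[]
Op 4: conn=2 S1=10 S2=33 S3=41 blocked=[]
Op 5: conn=-7 S1=10 S2=24 S3=41 blocked=[1, 2, 3]
Op 6: conn=-7 S1=10 S2=36 S3=41 blocked=[1, 2, 3]
Op 7: conn=-21 S1=-4 S2=36 S3=41 blocked=[1, 2, 3]
Op 8: conn=8 S1=-4 S2=36 S3=41 blocked=[1]

Answer: S1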